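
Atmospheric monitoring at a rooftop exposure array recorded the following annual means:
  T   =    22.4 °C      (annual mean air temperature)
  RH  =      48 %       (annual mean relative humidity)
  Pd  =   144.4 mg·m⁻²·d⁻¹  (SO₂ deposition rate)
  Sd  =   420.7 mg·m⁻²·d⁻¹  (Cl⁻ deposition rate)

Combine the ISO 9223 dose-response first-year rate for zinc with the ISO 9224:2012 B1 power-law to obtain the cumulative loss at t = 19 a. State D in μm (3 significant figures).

zinc: temperature factor f = -0.071·(12.4) = -0.8804
  Pd branch = 0.0129·Pd^0.44·e^(0.046·RH+f) = 0.4339 μm/a
  Cl⁻ term: 0.0175·420.7^0.57·exp(0.008·48+0.085·22.4) = 5.4
  sum: 0.4339 + 5.4 → r_corr = 5.834 μm/a
Power-law: D(19) = r_corr · 19^0.813
  D(19) = 5.834 × 19^0.813 = 5.834 × 10.96 = 63.91 μm

D(19) = 63.9 μm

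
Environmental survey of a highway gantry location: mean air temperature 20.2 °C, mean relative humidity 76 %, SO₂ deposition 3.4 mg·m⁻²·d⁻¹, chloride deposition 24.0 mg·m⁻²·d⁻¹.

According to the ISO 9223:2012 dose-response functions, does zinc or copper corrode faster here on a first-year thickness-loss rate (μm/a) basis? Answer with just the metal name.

zinc

zinc: T>10 °C ⇒ hinge -0.071·(20.2−10) = -0.7242
  SO₂ term: 0.0129·3.4^0.44·exp(0.046·76-0.7242) = 0.3534
  Sd branch = 0.0175·Sd^0.57·e^(0.008·RH+0.085·T) = 1.095 μm/a
  r_corr = 0.3534 + 1.095 = 1.449 μm/a
copper: T>10 °C ⇒ hinge -0.080·(20.2−10) = -0.8160
  SO₂ term: 0.0053·3.4^0.26·exp(0.059·76-0.8160) = 0.2854
  Cl⁻ term: 0.01025·24.0^0.27·exp(0.036·76+0.049·20.2) = 1.003
  r_corr = 0.2854 + 1.003 = 1.289 μm/a
Ordering by μm/a: zinc (1.45) > copper (1.29)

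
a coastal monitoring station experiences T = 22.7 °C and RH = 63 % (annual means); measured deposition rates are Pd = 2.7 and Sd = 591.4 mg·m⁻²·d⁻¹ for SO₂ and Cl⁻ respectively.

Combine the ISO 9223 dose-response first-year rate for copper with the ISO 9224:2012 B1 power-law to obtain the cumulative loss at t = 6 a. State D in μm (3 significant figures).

D(6) = 5.91 μm

copper: f(T) = -0.080·(T−10) [T>10 °C] = -1.0160
  Pd branch = 0.0053·Pd^0.26·e^(0.059·RH+f) = 0.1022 μm/a
  Cl⁻ term: 0.01025·591.4^0.27·exp(0.036·63+0.049·22.7) = 1.687
  r_corr = 0.1022 + 1.687 = 1.789 μm/a
Power-law: D(6) = r_corr · 6^0.667
  D(6) = 1.789 × 6^0.667 = 1.789 × 3.304 = 5.912 μm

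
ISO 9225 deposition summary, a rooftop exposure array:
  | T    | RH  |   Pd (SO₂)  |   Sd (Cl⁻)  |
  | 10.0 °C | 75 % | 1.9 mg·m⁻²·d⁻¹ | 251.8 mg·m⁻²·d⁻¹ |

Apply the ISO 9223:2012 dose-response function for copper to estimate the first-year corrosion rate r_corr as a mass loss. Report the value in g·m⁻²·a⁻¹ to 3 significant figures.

r_corr = 14.6 g·m⁻²·a⁻¹

copper: temperature factor f = +0.126·(0.0) = +0.0000
  SO₂ term: 0.0053·1.9^0.26·exp(0.059·75+0.0000) = 0.523
  Sd branch = 0.01025·Sd^0.27·e^(0.036·RH+0.049·T) = 1.108 μm/a
  sum: 0.523 + 1.108 → r_corr = 1.631 μm/a
Convert to mass loss: 1.631 μm/a × 8.96 g/cm³ = 14.61 g·m⁻²·a⁻¹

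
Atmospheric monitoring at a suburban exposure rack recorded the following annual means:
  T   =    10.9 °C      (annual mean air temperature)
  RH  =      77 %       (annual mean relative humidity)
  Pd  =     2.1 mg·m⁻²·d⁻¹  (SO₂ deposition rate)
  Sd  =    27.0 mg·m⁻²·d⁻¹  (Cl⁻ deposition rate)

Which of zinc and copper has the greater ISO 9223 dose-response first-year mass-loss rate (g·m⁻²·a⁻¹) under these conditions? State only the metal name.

copper

zinc: temperature factor f = -0.071·(0.9) = -0.0639
  sulphur-dioxide contribution → 0.5793 μm/a
  chloride contribution → 0.5356 μm/a
  ⇒ r_corr(zinc) = 1.115 μm/a
  mass loss = 1.115 μm/a × 7.14 g/cm³ = 7.96 g·m⁻²·a⁻¹
copper: temperature factor f = -0.080·(0.9) = -0.0720
  sulphur-dioxide contribution → 0.5621 μm/a
  chloride contribution → 0.6808 μm/a
  total first-year rate 1.243 μm/a
  mass loss = 1.243 μm/a × 8.96 g/cm³ = 11.14 g·m⁻²·a⁻¹
Ordering by g·m⁻²·a⁻¹: copper (11.1) > zinc (7.96)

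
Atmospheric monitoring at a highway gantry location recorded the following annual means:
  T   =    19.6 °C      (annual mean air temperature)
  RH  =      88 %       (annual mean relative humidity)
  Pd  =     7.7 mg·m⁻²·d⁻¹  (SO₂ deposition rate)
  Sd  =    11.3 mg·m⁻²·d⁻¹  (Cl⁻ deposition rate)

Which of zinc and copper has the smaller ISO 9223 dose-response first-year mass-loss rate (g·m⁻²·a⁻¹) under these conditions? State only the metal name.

zinc

zinc: f(T) = -0.071·(T−10) [T>10 °C] = -0.6816
  Pd branch = 0.0129·Pd^0.44·e^(0.046·RH+f) = 0.9176 μm/a
  Cl⁻ term: 0.0175·11.3^0.57·exp(0.008·88+0.085·19.6) = 0.7457
  r_corr = 0.9176 + 0.7457 = 1.663 μm/a
  mass loss = 1.663 μm/a × 7.14 g/cm³ = 11.88 g·m⁻²·a⁻¹
copper: f(T) = -0.080·(T−10) [T>10 °C] = -0.7680
  Pd branch = 0.0053·Pd^0.26·e^(0.059·RH+f) = 0.7518 μm/a
  Cl⁻ term: 0.01025·11.3^0.27·exp(0.036·88+0.049·19.6) = 1.225
  sum: 0.7518 + 1.225 → r_corr = 1.976 μm/a
  mass loss = 1.976 μm/a × 8.96 g/cm³ = 17.71 g·m⁻²·a⁻¹
Ordering by g·m⁻²·a⁻¹: copper (17.7) > zinc (11.9)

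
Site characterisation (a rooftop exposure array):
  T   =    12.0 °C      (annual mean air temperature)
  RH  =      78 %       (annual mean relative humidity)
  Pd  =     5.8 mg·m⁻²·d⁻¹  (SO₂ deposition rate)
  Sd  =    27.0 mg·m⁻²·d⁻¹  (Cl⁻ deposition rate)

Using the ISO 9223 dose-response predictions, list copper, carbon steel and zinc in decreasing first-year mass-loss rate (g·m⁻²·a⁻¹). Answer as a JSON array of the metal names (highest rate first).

copper: f(T) = -0.080·(T−10) [T>10 °C] = -0.1600
  Pd branch = 0.0053·Pd^0.26·e^(0.059·RH+f) = 0.7111 μm/a
  Cl⁻ term: 0.01025·27.0^0.27·exp(0.036·78+0.049·12.0) = 0.7448
  r_corr = 0.7111 + 0.7448 = 1.456 μm/a
  mass loss = 1.456 μm/a × 8.96 g/cm³ = 13.04 g·m⁻²·a⁻¹
carbon steel: T>10 °C ⇒ hinge -0.054·(12.0−10) = -0.1080
  SO₂ term: 1.77·5.8^0.52·exp(0.02·78-0.1080) = 18.86
  Cl⁻ term: 0.102·27.0^0.62·exp(0.033·78+0.04·12.0) = 16.69
  sum: 18.86 + 16.69 → r_corr = 35.55 μm/a
  mass loss = 35.55 μm/a × 7.85 g/cm³ = 279 g·m⁻²·a⁻¹
zinc: f(T) = -0.071·(T−10) [T>10 °C] = -0.1420
  SO₂ term: 0.0129·5.8^0.44·exp(0.046·78-0.1420) = 0.8772
  Sd branch = 0.0175·Sd^0.57·e^(0.008·RH+0.085·T) = 0.5928 μm/a
  sum: 0.8772 + 0.5928 → r_corr = 1.47 μm/a
  mass loss = 1.47 μm/a × 7.14 g/cm³ = 10.5 g·m⁻²·a⁻¹
Ordering by g·m⁻²·a⁻¹: carbon steel (279) > copper (13) > zinc (10.5)

["carbon steel", "copper", "zinc"]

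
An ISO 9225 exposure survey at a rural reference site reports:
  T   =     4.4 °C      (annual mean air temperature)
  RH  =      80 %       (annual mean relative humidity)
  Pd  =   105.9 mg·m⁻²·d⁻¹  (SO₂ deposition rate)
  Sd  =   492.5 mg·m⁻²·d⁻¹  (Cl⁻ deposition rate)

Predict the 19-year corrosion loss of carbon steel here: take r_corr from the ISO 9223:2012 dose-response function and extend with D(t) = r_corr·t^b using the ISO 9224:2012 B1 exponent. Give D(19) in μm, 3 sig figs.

D(19) = 571 μm

carbon steel: f(T) = +0.150·(T−10) [T≤10 °C] = -0.8400
  Pd branch = 1.77·Pd^0.52·e^(0.02·RH+f) = 42.75 μm/a
  Sd branch = 0.102·Sd^0.62·e^(0.033·RH+0.04·T) = 79.59 μm/a
  sum: 42.75 + 79.59 → r_corr = 122.3 μm/a
Power-law: D(19) = r_corr · 19^0.523
  D(19) = 122.3 × 19^0.523 = 122.3 × 4.664 = 570.7 μm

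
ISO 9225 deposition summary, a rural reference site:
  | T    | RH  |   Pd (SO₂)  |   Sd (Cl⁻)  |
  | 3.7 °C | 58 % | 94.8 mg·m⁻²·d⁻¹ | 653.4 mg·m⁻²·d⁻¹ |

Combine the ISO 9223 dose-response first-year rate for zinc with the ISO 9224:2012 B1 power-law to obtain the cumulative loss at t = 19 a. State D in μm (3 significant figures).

D(19) = 28.7 μm

zinc: f(T) = +0.038·(T−10) [T≤10 °C] = -0.2394
  SO₂ term: 0.0129·94.8^0.44·exp(0.046·58-0.2394) = 1.084
  Cl⁻ term: 0.0175·653.4^0.57·exp(0.008·58+0.085·3.7) = 1.534
  sum: 1.084 + 1.534 → r_corr = 2.618 μm/a
Long-term exponent b (ISO 9224 Table 2, B1) = 0.813
  D(19) = 2.618 × 19^0.813 = 2.618 × 10.96 = 28.68 μm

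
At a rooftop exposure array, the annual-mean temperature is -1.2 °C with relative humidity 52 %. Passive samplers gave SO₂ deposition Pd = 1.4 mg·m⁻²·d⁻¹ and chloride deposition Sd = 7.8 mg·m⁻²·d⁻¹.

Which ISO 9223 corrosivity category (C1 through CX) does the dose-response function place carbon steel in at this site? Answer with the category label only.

C2

carbon steel: temperature factor f = +0.150·(-11.2) = -1.6800
  SO₂ term: 1.77·1.4^0.52·exp(0.02·52-1.6800) = 1.112
  Sd branch = 0.102·Sd^0.62·e^(0.033·RH+0.04·T) = 1.932 μm/a
  r_corr = 1.112 + 1.932 = 3.044 μm/a
Category bounds: 1.3…25 μm/a bracket r_corr ⇒ C2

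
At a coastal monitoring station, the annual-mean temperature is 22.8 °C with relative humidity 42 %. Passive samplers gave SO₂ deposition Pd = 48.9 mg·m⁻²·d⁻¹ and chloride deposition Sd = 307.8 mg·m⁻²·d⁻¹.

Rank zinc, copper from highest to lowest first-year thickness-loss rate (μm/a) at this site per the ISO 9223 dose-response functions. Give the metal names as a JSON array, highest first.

["zinc", "copper"]

zinc: T>10 °C ⇒ hinge -0.071·(22.8−10) = -0.9088
  SO₂ term: 0.0129·48.9^0.44·exp(0.046·42-0.9088) = 0.1987
  Sd branch = 0.0175·Sd^0.57·e^(0.008·RH+0.085·T) = 4.456 μm/a
  sum: 0.1987 + 4.456 → r_corr = 4.655 μm/a
copper: f(T) = -0.080·(T−10) [T>10 °C] = -1.0240
  Pd branch = 0.0053·Pd^0.26·e^(0.059·RH+f) = 0.06237 μm/a
  Sd branch = 0.01025·Sd^0.27·e^(0.036·RH+0.049·T) = 0.6674 μm/a
  sum: 0.06237 + 0.6674 → r_corr = 0.7298 μm/a
Ordering by μm/a: zinc (4.65) > copper (0.73)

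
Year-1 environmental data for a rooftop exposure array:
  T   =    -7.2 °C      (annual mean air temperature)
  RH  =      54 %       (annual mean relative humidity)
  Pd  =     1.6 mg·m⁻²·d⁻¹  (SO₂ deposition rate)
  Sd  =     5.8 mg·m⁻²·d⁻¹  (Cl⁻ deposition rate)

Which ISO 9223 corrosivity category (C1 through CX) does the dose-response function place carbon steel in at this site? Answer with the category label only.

C2

carbon steel: T≤10 °C ⇒ hinge +0.150·(-7.2−10) = -2.5800
  Pd branch = 1.77·Pd^0.52·e^(0.02·RH+f) = 0.5043 μm/a
  Sd branch = 0.102·Sd^0.62·e^(0.033·RH+0.04·T) = 1.351 μm/a
  sum: 0.5043 + 1.351 → r_corr = 1.856 μm/a
1.86 μm/a falls in (1.3, 25] for carbon steel → category C2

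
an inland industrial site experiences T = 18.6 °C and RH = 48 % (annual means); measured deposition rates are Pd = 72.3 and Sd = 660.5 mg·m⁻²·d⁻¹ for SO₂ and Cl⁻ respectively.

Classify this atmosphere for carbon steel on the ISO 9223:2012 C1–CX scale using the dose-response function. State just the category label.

carbon steel: f(T) = -0.054·(T−10) [T>10 °C] = -0.4644
  sulphur-dioxide contribution → 26.91 μm/a
  chloride contribution → 58.61 μm/a
  total first-year rate 85.52 μm/a
Category bounds: 80…200 μm/a bracket r_corr ⇒ C5

C5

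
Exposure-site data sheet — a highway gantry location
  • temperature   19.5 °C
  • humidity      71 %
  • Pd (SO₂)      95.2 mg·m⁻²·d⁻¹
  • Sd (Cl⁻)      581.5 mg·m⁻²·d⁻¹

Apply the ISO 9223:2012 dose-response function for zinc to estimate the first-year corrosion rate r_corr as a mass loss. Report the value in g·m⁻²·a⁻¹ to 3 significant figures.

zinc: temperature factor f = -0.071·(9.5) = -0.6745
  Pd branch = 0.0129·Pd^0.44·e^(0.046·RH+f) = 1.278 μm/a
  Sd branch = 0.0175·Sd^0.57·e^(0.008·RH+0.085·T) = 6.1 μm/a
  sum: 1.278 + 6.1 → r_corr = 7.379 μm/a
Convert to mass loss: 7.379 μm/a × 7.14 g/cm³ = 52.68 g·m⁻²·a⁻¹

r_corr = 52.7 g·m⁻²·a⁻¹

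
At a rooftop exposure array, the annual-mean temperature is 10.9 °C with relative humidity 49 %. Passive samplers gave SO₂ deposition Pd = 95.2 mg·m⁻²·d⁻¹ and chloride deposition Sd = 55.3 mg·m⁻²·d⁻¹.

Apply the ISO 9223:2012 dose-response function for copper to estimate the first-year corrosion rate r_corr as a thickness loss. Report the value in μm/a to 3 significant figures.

copper: f(T) = -0.080·(T−10) [T>10 °C] = -0.0720
  Pd branch = 0.0053·Pd^0.26·e^(0.059·RH+f) = 0.2904 μm/a
  Cl⁻ term: 0.01025·55.3^0.27·exp(0.036·49+0.049·10.9) = 0.3015
  sum: 0.2904 + 0.3015 → r_corr = 0.5919 μm/a

r_corr = 0.592 μm/a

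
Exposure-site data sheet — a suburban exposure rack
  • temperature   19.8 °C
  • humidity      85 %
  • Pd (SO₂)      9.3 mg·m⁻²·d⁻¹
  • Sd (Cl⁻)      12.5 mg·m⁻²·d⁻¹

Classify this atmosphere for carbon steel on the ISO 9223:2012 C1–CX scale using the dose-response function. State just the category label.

C3

carbon steel: T>10 °C ⇒ hinge -0.054·(19.8−10) = -0.5292
  Pd branch = 1.77·Pd^0.52·e^(0.02·RH+f) = 18.2 μm/a
  Cl⁻ term: 0.102·12.5^0.62·exp(0.033·85+0.04·19.8) = 17.82
  r_corr = 18.2 + 17.82 = 36.02 μm/a
36 μm/a falls in (25, 50] for carbon steel → category C3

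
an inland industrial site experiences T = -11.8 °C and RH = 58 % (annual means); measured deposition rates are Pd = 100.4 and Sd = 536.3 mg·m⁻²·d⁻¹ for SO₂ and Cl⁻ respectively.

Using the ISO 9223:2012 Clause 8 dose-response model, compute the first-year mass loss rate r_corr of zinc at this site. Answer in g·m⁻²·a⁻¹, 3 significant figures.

r_corr = 7.03 g·m⁻²·a⁻¹

zinc: T≤10 °C ⇒ hinge +0.038·(-11.8−10) = -0.8284
  SO₂ term: 0.0129·100.4^0.44·exp(0.046·58-0.8284) = 0.617
  Cl⁻ term: 0.0175·536.3^0.57·exp(0.008·58+0.085·-11.8) = 0.367
  sum: 0.617 + 0.367 → r_corr = 0.984 μm/a
Convert to mass loss: 0.984 μm/a × 7.14 g/cm³ = 7.026 g·m⁻²·a⁻¹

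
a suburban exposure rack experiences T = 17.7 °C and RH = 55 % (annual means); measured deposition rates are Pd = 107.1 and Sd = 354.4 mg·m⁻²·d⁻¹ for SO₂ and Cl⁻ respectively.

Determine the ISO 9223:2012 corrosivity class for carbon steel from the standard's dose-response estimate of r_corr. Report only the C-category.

C5

carbon steel: T>10 °C ⇒ hinge -0.054·(17.7−10) = -0.4158
  SO₂ term: 1.77·107.1^0.52·exp(0.02·55-0.4158) = 39.87
  Sd branch = 0.102·Sd^0.62·e^(0.033·RH+0.04·T) = 48.42 μm/a
  sum: 39.87 + 48.42 → r_corr = 88.28 μm/a
88.3 μm/a falls in (80, 200] for carbon steel → category C5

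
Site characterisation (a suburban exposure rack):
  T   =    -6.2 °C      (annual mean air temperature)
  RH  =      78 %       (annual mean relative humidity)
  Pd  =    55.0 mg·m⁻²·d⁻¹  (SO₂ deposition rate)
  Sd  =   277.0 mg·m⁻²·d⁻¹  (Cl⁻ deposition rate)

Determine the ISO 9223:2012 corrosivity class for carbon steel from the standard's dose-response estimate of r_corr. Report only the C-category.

carbon steel: temperature factor f = +0.150·(-16.2) = -2.4300
  SO₂ term: 1.77·55.0^0.52·exp(0.02·78-2.4300) = 5.958
  Sd branch = 0.102·Sd^0.62·e^(0.033·RH+0.04·T) = 34.13 μm/a
  r_corr = 5.958 + 34.13 = 40.09 μm/a
Category bounds: 25…50 μm/a bracket r_corr ⇒ C3

C3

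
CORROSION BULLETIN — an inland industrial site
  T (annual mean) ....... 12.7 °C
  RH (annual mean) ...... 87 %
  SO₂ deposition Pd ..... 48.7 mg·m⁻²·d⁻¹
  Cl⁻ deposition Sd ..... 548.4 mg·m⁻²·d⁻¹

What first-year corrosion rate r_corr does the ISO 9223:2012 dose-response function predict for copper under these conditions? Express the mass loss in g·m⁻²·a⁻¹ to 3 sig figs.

copper: f(T) = -0.080·(T−10) [T>10 °C] = -0.2160
  Pd branch = 0.0053·Pd^0.26·e^(0.059·RH+f) = 1.988 μm/a
  Sd branch = 0.01025·Sd^0.27·e^(0.036·RH+0.049·T) = 2.403 μm/a
  r_corr = 1.988 + 2.403 = 4.391 μm/a
Convert to mass loss: 4.391 μm/a × 8.96 g/cm³ = 39.35 g·m⁻²·a⁻¹

r_corr = 39.3 g·m⁻²·a⁻¹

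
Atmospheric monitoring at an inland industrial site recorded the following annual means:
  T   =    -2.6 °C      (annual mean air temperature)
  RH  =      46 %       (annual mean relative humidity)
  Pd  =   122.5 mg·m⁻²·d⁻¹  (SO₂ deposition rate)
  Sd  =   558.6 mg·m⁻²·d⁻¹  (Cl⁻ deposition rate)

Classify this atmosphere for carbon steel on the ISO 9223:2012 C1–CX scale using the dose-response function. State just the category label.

C3

carbon steel: T≤10 °C ⇒ hinge +0.150·(-2.6−10) = -1.8900
  Pd branch = 1.77·Pd^0.52·e^(0.02·RH+f) = 8.176 μm/a
  Cl⁻ term: 0.102·558.6^0.62·exp(0.033·46+0.04·-2.6) = 21.18
  sum: 8.176 + 21.18 → r_corr = 29.35 μm/a
ISO 9223 Table 2 (carbon steel): 25 < 29.4 ≤ 50 μm/a ⇒ C3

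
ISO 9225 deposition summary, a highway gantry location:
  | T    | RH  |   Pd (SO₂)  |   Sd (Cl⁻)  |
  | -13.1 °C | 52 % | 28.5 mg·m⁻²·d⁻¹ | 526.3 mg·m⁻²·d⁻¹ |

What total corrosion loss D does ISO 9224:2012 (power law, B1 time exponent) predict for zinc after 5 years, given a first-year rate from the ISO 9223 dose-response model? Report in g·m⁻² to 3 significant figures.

D(5) = 15.0 g·m⁻²

zinc: T≤10 °C ⇒ hinge +0.038·(-13.1−10) = -0.8778
  sulphur-dioxide contribution → 0.2561 μm/a
  chloride contribution → 0.3099 μm/a
  ⇒ r_corr(zinc) = 0.566 μm/a
Power-law: D(5) = r_corr · 5^0.813
  D(5) = 0.566 × 5^0.813 = 0.566 × 3.701 = 2.094 μm
  Mass loss = 2.094 μm × 7.14 g/cm³ = 14.95 g·m⁻²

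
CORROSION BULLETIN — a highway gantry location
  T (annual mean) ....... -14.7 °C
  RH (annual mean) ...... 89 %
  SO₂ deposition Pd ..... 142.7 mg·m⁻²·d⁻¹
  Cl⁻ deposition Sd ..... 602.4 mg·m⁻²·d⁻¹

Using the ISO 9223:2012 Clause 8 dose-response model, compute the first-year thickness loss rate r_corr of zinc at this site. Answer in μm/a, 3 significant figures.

r_corr = 3.08 μm/a

zinc: f(T) = +0.038·(T−10) [T≤10 °C] = -0.9386
  SO₂ term: 0.0129·142.7^0.44·exp(0.046·89-0.9386) = 2.685
  Cl⁻ term: 0.0175·602.4^0.57·exp(0.008·89+0.085·-14.7) = 0.3928
  r_corr = 2.685 + 0.3928 = 3.078 μm/a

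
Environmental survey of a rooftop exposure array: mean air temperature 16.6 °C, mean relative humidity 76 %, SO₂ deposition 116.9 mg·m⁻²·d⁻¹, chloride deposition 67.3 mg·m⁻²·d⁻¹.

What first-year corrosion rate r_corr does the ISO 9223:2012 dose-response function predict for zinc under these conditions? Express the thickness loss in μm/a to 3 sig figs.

zinc: T>10 °C ⇒ hinge -0.071·(16.6−10) = -0.4686
  Pd branch = 0.0129·Pd^0.44·e^(0.046·RH+f) = 2.164 μm/a
  Cl⁻ term: 0.0175·67.3^0.57·exp(0.008·76+0.085·16.6) = 1.452
  sum: 2.164 + 1.452 → r_corr = 3.615 μm/a

r_corr = 3.62 μm/a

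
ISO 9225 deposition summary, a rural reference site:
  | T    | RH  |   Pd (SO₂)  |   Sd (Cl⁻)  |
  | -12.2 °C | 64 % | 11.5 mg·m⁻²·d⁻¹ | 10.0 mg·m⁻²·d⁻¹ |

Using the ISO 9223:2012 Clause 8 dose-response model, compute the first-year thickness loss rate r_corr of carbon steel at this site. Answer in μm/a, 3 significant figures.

r_corr = 2.97 μm/a

carbon steel: f(T) = +0.150·(T−10) [T≤10 °C] = -3.3300
  sulphur-dioxide contribution → 0.8114 μm/a
  chloride contribution → 2.157 μm/a
  total first-year rate 2.969 μm/a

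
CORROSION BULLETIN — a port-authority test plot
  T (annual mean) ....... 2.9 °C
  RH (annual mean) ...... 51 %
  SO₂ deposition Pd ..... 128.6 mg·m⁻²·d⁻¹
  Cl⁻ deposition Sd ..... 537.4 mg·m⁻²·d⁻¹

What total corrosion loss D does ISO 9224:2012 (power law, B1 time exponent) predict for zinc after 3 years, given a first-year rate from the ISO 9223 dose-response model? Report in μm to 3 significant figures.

zinc: T≤10 °C ⇒ hinge +0.038·(2.9−10) = -0.2698
  Pd branch = 0.0129·Pd^0.44·e^(0.046·RH+f) = 0.8716 μm/a
  Sd branch = 0.0175·Sd^0.57·e^(0.008·RH+0.085·T) = 1.212 μm/a
  r_corr = 0.8716 + 1.212 = 2.084 μm/a
Power-law: D(3) = r_corr · 3^0.813
  D(3) = 2.084 × 3^0.813 = 2.084 × 2.443 = 5.09 μm

D(3) = 5.09 μm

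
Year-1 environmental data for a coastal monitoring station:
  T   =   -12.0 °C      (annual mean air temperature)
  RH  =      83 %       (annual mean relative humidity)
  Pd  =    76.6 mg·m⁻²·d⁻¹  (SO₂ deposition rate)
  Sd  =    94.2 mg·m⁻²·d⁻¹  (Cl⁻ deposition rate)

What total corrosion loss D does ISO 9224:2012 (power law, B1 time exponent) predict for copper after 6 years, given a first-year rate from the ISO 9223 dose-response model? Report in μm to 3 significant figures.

copper: temperature factor f = +0.126·(-22.0) = -2.7720
  Pd branch = 0.0053·Pd^0.26·e^(0.059·RH+f) = 0.1371 μm/a
  Cl⁻ term: 0.01025·94.2^0.27·exp(0.036·83+0.049·-12.0) = 0.3855
  sum: 0.1371 + 0.3855 → r_corr = 0.5226 μm/a
ISO 9224: D(t) = r_corr · t^b with b = 0.667 (copper, B1)
  D(6) = 0.5226 × 6^0.667 = 0.5226 × 3.304 = 1.727 μm

D(6) = 1.73 μm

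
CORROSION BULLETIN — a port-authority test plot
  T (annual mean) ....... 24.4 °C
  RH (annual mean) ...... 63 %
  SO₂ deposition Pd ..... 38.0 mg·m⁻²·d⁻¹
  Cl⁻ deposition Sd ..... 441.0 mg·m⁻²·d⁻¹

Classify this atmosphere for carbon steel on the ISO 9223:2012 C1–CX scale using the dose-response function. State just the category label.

C5

carbon steel: T>10 °C ⇒ hinge -0.054·(24.4−10) = -0.7776
  sulphur-dioxide contribution → 19.01 μm/a
  chloride contribution → 94.39 μm/a
  total first-year rate 113.4 μm/a
Category bounds: 80…200 μm/a bracket r_corr ⇒ C5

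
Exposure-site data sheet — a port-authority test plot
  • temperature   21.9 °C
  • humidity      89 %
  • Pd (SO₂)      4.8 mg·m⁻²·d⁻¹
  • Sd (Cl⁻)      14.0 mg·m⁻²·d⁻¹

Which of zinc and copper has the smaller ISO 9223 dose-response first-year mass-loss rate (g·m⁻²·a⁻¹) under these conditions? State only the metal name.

zinc: f(T) = -0.071·(T−10) [T>10 °C] = -0.8449
  Pd branch = 0.0129·Pd^0.44·e^(0.046·RH+f) = 0.6628 μm/a
  Sd branch = 0.0175·Sd^0.57·e^(0.008·RH+0.085·T) = 1.033 μm/a
  sum: 0.6628 + 1.033 → r_corr = 1.696 μm/a
  mass loss = 1.696 μm/a × 7.14 g/cm³ = 12.11 g·m⁻²·a⁻¹
copper: f(T) = -0.080·(T−10) [T>10 °C] = -0.9520
  SO₂ term: 0.0053·4.8^0.26·exp(0.059·89-0.9520) = 0.5867
  Sd branch = 0.01025·Sd^0.27·e^(0.036·RH+0.049·T) = 1.506 μm/a
  sum: 0.5867 + 1.506 → r_corr = 2.092 μm/a
  mass loss = 2.092 μm/a × 8.96 g/cm³ = 18.75 g·m⁻²·a⁻¹
Ordering by g·m⁻²·a⁻¹: copper (18.7) > zinc (12.1)

zinc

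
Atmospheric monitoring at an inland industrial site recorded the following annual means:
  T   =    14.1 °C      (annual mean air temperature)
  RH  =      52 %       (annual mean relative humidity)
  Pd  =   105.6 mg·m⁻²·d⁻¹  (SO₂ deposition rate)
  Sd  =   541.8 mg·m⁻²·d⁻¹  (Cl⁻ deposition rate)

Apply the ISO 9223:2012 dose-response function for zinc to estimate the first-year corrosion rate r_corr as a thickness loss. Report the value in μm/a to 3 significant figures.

zinc: T>10 °C ⇒ hinge -0.071·(14.1−10) = -0.2911
  Pd branch = 0.0129·Pd^0.44·e^(0.046·RH+f) = 0.8192 μm/a
  Sd branch = 0.0175·Sd^0.57·e^(0.008·RH+0.085·T) = 3.18 μm/a
  r_corr = 0.8192 + 3.18 = 4 μm/a

r_corr = 4.00 μm/a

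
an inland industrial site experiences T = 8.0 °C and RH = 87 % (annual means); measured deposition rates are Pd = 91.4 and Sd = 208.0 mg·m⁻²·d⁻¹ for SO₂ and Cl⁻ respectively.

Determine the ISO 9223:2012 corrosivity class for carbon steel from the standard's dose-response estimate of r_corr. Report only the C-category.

carbon steel: f(T) = +0.150·(T−10) [T≤10 °C] = -0.3000
  sulphur-dioxide contribution → 78.17 μm/a
  chloride contribution → 67.86 μm/a
  ⇒ r_corr(carbon steel) = 146 μm/a
Category bounds: 80…200 μm/a bracket r_corr ⇒ C5

C5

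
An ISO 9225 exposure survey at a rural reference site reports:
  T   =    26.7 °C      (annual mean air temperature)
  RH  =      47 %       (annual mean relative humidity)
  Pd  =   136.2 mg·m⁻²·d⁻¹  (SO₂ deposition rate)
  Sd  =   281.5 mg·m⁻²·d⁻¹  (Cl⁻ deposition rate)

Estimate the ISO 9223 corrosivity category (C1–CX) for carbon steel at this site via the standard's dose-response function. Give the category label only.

C4

carbon steel: temperature factor f = -0.054·(16.7) = -0.9018
  SO₂ term: 1.77·136.2^0.52·exp(0.02·47-0.9018) = 23.68
  Sd branch = 0.102·Sd^0.62·e^(0.033·RH+0.04·T) = 46.21 μm/a
  r_corr = 23.68 + 46.21 = 69.88 μm/a
Category bounds: 50…80 μm/a bracket r_corr ⇒ C4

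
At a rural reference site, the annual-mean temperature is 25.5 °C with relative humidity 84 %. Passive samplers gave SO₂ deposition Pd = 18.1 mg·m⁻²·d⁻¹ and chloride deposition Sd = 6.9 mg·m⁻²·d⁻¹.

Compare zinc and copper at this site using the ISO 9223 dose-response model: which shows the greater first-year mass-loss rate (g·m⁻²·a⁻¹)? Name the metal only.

copper

zinc: f(T) = -0.071·(T−10) [T>10 °C] = -1.1005
  SO₂ term: 0.0129·18.1^0.44·exp(0.046·84-1.1005) = 0.7314
  Cl⁻ term: 0.0175·6.9^0.57·exp(0.008·84+0.085·25.5) = 0.9002
  r_corr = 0.7314 + 0.9002 = 1.632 μm/a
  mass loss = 1.632 μm/a × 7.14 g/cm³ = 11.65 g·m⁻²·a⁻¹
copper: T>10 °C ⇒ hinge -0.080·(25.5−10) = -1.2400
  SO₂ term: 0.0053·18.1^0.26·exp(0.059·84-1.2400) = 0.4625
  Sd branch = 0.01025·Sd^0.27·e^(0.036·RH+0.049·T) = 1.239 μm/a
  sum: 0.4625 + 1.239 → r_corr = 1.702 μm/a
  mass loss = 1.702 μm/a × 8.96 g/cm³ = 15.25 g·m⁻²·a⁻¹
Ordering by g·m⁻²·a⁻¹: copper (15.2) > zinc (11.6)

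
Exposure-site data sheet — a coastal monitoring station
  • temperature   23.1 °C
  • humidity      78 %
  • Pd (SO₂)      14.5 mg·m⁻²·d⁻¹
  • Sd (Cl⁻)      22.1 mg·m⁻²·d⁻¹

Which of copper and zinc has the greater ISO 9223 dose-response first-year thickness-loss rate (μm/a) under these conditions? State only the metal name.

copper: f(T) = -0.080·(T−10) [T>10 °C] = -1.0480
  SO₂ term: 0.0053·14.5^0.26·exp(0.059·78-1.0480) = 0.3713
  Sd branch = 0.01025·Sd^0.27·e^(0.036·RH+0.049·T) = 1.216 μm/a
  sum: 0.3713 + 1.216 → r_corr = 1.587 μm/a
zinc: f(T) = -0.071·(T−10) [T>10 °C] = -0.9301
  SO₂ term: 0.0129·14.5^0.44·exp(0.046·78-0.9301) = 0.5969
  Cl⁻ term: 0.0175·22.1^0.57·exp(0.008·78+0.085·23.1) = 1.359
  sum: 0.5969 + 1.359 → r_corr = 1.955 μm/a
Ordering by μm/a: zinc (1.96) > copper (1.59)

zinc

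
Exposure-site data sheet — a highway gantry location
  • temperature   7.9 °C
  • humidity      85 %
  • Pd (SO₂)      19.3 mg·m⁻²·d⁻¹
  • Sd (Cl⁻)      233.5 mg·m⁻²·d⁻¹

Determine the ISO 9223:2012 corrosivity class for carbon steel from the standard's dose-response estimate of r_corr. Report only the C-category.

carbon steel: temperature factor f = +0.150·(-2.1) = -0.3150
  sulphur-dioxide contribution → 32.96 μm/a
  chloride contribution → 67.98 μm/a
  ⇒ r_corr(carbon steel) = 100.9 μm/a
ISO 9223 Table 2 (carbon steel): 80 < 101 ≤ 200 μm/a ⇒ C5

C5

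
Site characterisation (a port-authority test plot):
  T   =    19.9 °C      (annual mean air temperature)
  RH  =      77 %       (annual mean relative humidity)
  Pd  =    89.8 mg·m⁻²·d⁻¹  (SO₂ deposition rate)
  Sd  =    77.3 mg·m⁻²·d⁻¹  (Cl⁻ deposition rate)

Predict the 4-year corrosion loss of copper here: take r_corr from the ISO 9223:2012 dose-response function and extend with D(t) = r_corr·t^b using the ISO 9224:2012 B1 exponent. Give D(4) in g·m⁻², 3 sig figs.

copper: T>10 °C ⇒ hinge -0.080·(19.9−10) = -0.7920
  SO₂ term: 0.0053·89.8^0.26·exp(0.059·77-0.7920) = 0.7264
  Sd branch = 0.01025·Sd^0.27·e^(0.036·RH+0.049·T) = 1.406 μm/a
  sum: 0.7264 + 1.406 → r_corr = 2.132 μm/a
Power-law: D(4) = r_corr · 4^0.667
  D(4) = 2.132 × 4^0.667 = 2.132 × 2.521 = 5.375 μm
  Mass loss = 5.375 μm × 8.96 g/cm³ = 48.16 g·m⁻²

D(4) = 48.2 g·m⁻²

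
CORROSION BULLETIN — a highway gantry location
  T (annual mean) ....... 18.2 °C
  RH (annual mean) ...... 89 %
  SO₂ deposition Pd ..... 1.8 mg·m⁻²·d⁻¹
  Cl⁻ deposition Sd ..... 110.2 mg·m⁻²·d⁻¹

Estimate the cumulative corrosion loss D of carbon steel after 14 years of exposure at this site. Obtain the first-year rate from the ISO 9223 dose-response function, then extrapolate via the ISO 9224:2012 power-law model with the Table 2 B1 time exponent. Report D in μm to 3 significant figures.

D(14) = 329 μm

carbon steel: T>10 °C ⇒ hinge -0.054·(18.2−10) = -0.4428
  Pd branch = 1.77·Pd^0.52·e^(0.02·RH+f) = 9.151 μm/a
  Cl⁻ term: 0.102·110.2^0.62·exp(0.033·89+0.04·18.2) = 73.53
  r_corr = 9.151 + 73.53 = 82.68 μm/a
Power-law: D(14) = r_corr · 14^0.523
  D(14) = 82.68 × 14^0.523 = 82.68 × 3.976 = 328.7 μm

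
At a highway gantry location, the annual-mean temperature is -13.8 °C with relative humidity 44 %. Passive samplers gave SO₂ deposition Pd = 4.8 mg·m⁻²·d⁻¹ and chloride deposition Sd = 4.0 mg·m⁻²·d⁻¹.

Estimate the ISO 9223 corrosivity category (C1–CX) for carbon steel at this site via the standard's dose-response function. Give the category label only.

C1

carbon steel: f(T) = +0.150·(T−10) [T≤10 °C] = -3.5700
  sulphur-dioxide contribution → 0.2716 μm/a
  chloride contribution → 0.5926 μm/a
  ⇒ r_corr(carbon steel) = 0.8642 μm/a
ISO 9223 Table 2 (carbon steel): 0 < 0.864 ≤ 1.3 μm/a ⇒ C1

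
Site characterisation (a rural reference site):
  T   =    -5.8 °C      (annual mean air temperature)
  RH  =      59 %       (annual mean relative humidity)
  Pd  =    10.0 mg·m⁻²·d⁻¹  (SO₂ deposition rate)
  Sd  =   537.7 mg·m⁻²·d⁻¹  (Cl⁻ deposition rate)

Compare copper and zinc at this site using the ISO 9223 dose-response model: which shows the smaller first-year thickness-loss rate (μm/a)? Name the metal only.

copper

copper: f(T) = +0.126·(T−10) [T≤10 °C] = -1.9908
  SO₂ term: 0.0053·10.0^0.26·exp(0.059·59-1.9908) = 0.0428
  Cl⁻ term: 0.01025·537.7^0.27·exp(0.036·59+0.049·-5.8) = 0.3524
  r_corr = 0.0428 + 0.3524 = 0.3952 μm/a
zinc: f(T) = +0.038·(T−10) [T≤10 °C] = -0.6004
  SO₂ term: 0.0129·10.0^0.44·exp(0.046·59-0.6004) = 0.2941
  Sd branch = 0.0175·Sd^0.57·e^(0.008·RH+0.085·T) = 0.6171 μm/a
  sum: 0.2941 + 0.6171 → r_corr = 0.9112 μm/a
Ordering by μm/a: zinc (0.911) > copper (0.395)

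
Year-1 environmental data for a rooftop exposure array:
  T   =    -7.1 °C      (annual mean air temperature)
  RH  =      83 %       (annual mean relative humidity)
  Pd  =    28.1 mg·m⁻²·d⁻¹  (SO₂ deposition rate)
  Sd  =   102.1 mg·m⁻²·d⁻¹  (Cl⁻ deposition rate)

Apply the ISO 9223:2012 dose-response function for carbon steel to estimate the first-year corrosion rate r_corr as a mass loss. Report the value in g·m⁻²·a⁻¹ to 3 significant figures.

carbon steel: temperature factor f = +0.150·(-17.1) = -2.5650
  Pd branch = 1.77·Pd^0.52·e^(0.02·RH+f) = 4.058 μm/a
  Sd branch = 0.102·Sd^0.62·e^(0.033·RH+0.04·T) = 20.91 μm/a
  r_corr = 4.058 + 20.91 = 24.97 μm/a
Convert to mass loss: 24.97 μm/a × 7.85 g/cm³ = 196 g·m⁻²·a⁻¹

r_corr = 196 g·m⁻²·a⁻¹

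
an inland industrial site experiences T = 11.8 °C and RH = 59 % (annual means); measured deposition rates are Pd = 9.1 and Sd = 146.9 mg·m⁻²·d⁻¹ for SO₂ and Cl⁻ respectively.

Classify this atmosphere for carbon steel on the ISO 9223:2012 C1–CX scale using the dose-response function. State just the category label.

carbon steel: f(T) = -0.054·(T−10) [T>10 °C] = -0.0972
  SO₂ term: 1.77·9.1^0.52·exp(0.02·59-0.0972) = 16.48
  Sd branch = 0.102·Sd^0.62·e^(0.033·RH+0.04·T) = 25.28 μm/a
  sum: 16.48 + 25.28 → r_corr = 41.76 μm/a
41.8 μm/a falls in (25, 50] for carbon steel → category C3

C3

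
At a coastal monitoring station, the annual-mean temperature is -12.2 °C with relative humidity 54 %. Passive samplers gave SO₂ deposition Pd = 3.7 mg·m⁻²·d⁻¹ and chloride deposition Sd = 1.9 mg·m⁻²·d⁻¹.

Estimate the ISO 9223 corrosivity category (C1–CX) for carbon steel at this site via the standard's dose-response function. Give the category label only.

carbon steel: f(T) = +0.150·(T−10) [T≤10 °C] = -3.3300
  sulphur-dioxide contribution → 0.3684 μm/a
  chloride contribution → 0.5539 μm/a
  ⇒ r_corr(carbon steel) = 0.9222 μm/a
Category bounds: 0…1.3 μm/a bracket r_corr ⇒ C1

C1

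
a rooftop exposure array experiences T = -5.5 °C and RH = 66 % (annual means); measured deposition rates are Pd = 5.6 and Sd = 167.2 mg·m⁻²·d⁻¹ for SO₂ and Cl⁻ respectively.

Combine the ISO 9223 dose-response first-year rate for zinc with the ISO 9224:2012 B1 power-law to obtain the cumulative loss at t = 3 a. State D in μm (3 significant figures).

zinc: temperature factor f = +0.038·(-15.5) = -0.5890
  Pd branch = 0.0129·Pd^0.44·e^(0.046·RH+f) = 0.3181 μm/a
  Cl⁻ term: 0.0175·167.2^0.57·exp(0.008·66+0.085·-5.5) = 0.344
  r_corr = 0.3181 + 0.344 = 0.6621 μm/a
Long-term exponent b (ISO 9224 Table 2, B1) = 0.813
  D(3) = 0.6621 × 3^0.813 = 0.6621 × 2.443 = 1.617 μm

D(3) = 1.62 μm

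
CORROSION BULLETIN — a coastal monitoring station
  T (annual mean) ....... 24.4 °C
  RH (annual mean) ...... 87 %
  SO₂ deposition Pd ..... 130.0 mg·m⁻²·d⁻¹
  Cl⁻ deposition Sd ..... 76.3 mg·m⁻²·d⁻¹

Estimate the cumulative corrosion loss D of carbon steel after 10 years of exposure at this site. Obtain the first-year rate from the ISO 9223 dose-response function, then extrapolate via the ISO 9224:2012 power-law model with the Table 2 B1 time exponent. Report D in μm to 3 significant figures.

carbon steel: f(T) = -0.054·(T−10) [T>10 °C] = -0.7776
  sulphur-dioxide contribution → 58.24 μm/a
  chloride contribution → 70.23 μm/a
  total first-year rate 128.5 μm/a
Power-law: D(10) = r_corr · 10^0.523
  D(10) = 128.5 × 10^0.523 = 128.5 × 3.334 = 428.3 μm

D(10) = 428 μm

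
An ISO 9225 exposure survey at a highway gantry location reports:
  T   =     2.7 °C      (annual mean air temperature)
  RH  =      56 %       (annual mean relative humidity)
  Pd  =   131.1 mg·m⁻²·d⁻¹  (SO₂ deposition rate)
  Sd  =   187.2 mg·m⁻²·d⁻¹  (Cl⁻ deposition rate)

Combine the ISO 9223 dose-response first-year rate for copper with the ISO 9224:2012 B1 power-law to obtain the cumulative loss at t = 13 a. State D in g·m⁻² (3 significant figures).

copper: T≤10 °C ⇒ hinge +0.126·(2.7−10) = -0.9198
  sulphur-dioxide contribution → 0.2043 μm/a
  chloride contribution → 0.3608 μm/a
  ⇒ r_corr(copper) = 0.5651 μm/a
Power-law: D(13) = r_corr · 13^0.667
  D(13) = 0.5651 × 13^0.667 = 0.5651 × 5.534 = 3.127 μm
  Mass loss = 3.127 μm × 8.96 g/cm³ = 28.02 g·m⁻²

D(13) = 28.0 g·m⁻²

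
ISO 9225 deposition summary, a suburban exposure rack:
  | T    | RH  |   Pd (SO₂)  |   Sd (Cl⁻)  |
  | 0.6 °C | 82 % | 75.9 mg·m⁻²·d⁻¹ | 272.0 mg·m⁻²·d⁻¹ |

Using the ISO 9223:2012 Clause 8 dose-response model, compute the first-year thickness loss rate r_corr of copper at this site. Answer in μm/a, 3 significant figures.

copper: temperature factor f = +0.126·(-9.4) = -1.1844
  sulphur-dioxide contribution → 0.6308 μm/a
  chloride contribution → 0.918 μm/a
  total first-year rate 1.549 μm/a

r_corr = 1.55 μm/a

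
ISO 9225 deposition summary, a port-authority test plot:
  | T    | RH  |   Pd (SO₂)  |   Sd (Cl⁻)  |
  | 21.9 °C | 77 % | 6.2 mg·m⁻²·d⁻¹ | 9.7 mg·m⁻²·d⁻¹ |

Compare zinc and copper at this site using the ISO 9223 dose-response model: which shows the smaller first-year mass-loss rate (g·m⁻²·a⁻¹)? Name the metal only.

zinc: temperature factor f = -0.071·(11.9) = -0.8449
  Pd branch = 0.0129·Pd^0.44·e^(0.046·RH+f) = 0.4271 μm/a
  Cl⁻ term: 0.0175·9.7^0.57·exp(0.008·77+0.085·21.9) = 0.7611
  sum: 0.4271 + 0.7611 → r_corr = 1.188 μm/a
  mass loss = 1.188 μm/a × 7.14 g/cm³ = 8.484 g·m⁻²·a⁻¹
copper: f(T) = -0.080·(T−10) [T>10 °C] = -0.9520
  SO₂ term: 0.0053·6.2^0.26·exp(0.059·77-0.9520) = 0.3089
  Cl⁻ term: 0.01025·9.7^0.27·exp(0.036·77+0.049·21.9) = 0.8852
  r_corr = 0.3089 + 0.8852 = 1.194 μm/a
  mass loss = 1.194 μm/a × 8.96 g/cm³ = 10.7 g·m⁻²·a⁻¹
Ordering by g·m⁻²·a⁻¹: copper (10.7) > zinc (8.48)

zinc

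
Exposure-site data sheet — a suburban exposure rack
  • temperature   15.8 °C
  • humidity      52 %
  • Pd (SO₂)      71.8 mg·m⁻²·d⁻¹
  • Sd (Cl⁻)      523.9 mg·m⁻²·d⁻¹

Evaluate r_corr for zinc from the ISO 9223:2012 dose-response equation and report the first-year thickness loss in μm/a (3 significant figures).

zinc: f(T) = -0.071·(T−10) [T>10 °C] = -0.4118
  SO₂ term: 0.0129·71.8^0.44·exp(0.046·52-0.4118) = 0.6127
  Cl⁻ term: 0.0175·523.9^0.57·exp(0.008·52+0.085·15.8) = 3.605
  sum: 0.6127 + 3.605 → r_corr = 4.218 μm/a

r_corr = 4.22 μm/a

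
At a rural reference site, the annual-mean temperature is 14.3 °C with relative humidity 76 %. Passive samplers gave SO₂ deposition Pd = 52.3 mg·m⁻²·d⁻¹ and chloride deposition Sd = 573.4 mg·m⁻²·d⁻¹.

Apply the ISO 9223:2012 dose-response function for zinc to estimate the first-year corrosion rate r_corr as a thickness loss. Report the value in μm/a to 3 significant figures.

r_corr = 5.84 μm/a

zinc: T>10 °C ⇒ hinge -0.071·(14.3−10) = -0.3053
  SO₂ term: 0.0129·52.3^0.44·exp(0.046·76-0.3053) = 1.788
  Cl⁻ term: 0.0175·573.4^0.57·exp(0.008·76+0.085·14.3) = 4.049
  sum: 1.788 + 4.049 → r_corr = 5.837 μm/a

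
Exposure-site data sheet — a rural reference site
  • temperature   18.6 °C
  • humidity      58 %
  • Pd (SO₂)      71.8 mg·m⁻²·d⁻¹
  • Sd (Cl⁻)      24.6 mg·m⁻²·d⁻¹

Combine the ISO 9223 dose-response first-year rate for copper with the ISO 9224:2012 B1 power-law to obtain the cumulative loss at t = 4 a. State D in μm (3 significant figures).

D(4) = 1.86 μm

copper: T>10 °C ⇒ hinge -0.080·(18.6−10) = -0.6880
  sulphur-dioxide contribution → 0.2479 μm/a
  chloride contribution → 0.4885 μm/a
  total first-year rate 0.7364 μm/a
Power-law: D(4) = r_corr · 4^0.667
  D(4) = 0.7364 × 4^0.667 = 0.7364 × 2.521 = 1.856 μm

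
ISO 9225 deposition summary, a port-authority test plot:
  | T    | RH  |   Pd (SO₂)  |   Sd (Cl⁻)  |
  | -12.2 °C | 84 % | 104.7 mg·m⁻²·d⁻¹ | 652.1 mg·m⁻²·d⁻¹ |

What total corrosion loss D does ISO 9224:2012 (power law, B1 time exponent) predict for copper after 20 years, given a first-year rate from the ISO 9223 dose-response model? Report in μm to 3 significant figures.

copper: f(T) = +0.126·(T−10) [T≤10 °C] = -2.7972
  SO₂ term: 0.0053·104.7^0.26·exp(0.059·84-2.7972) = 0.1538
  Cl⁻ term: 0.01025·652.1^0.27·exp(0.036·84+0.049·-12.2) = 0.6672
  sum: 0.1538 + 0.6672 → r_corr = 0.821 μm/a
ISO 9224: D(t) = r_corr · t^b with b = 0.667 (copper, B1)
  D(20) = 0.821 × 20^0.667 = 0.821 × 7.375 = 6.056 μm

D(20) = 6.06 μm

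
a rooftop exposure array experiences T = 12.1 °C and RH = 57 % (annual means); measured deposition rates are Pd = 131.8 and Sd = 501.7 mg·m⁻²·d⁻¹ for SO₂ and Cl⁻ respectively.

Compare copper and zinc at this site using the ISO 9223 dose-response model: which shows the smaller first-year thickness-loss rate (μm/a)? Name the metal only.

copper: T>10 °C ⇒ hinge -0.080·(12.1−10) = -0.1680
  SO₂ term: 0.0053·131.8^0.26·exp(0.059·57-0.1680) = 0.4603
  Cl⁻ term: 0.01025·501.7^0.27·exp(0.036·57+0.049·12.1) = 0.7736
  r_corr = 0.4603 + 0.7736 = 1.234 μm/a
zinc: f(T) = -0.071·(T−10) [T>10 °C] = -0.1491
  SO₂ term: 0.0129·131.8^0.44·exp(0.046·57-0.1491) = 1.31
  Cl⁻ term: 0.0175·501.7^0.57·exp(0.008·57+0.085·12.1) = 2.673
  r_corr = 1.31 + 2.673 = 3.983 μm/a
Ordering by μm/a: zinc (3.98) > copper (1.23)

copper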